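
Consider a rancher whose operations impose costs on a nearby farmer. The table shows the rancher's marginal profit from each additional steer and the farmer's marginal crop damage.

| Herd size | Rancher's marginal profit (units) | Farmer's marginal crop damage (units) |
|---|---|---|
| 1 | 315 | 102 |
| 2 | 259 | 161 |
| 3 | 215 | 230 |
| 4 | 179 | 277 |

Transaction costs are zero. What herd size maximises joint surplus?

Bargaining reaches the level where marginal profit last exceeds marginal crop damage.
That holds through level 2 (259 ≥ 161) but not at 3 (215 < 230).

2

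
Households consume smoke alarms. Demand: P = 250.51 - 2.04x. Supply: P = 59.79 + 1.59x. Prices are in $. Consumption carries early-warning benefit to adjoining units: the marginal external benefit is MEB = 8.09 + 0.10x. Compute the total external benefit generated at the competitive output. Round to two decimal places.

Market equilibrium (private): 59.79 + 1.59x = 250.51 - 2.04x → x_m = 52.5399.
Total external benefit = ∫₀^{x_m} (8.09 + 0.10x) dx = 8.09×52.5399 + ½×0.10×52.5399² = 563.0698.

$563.07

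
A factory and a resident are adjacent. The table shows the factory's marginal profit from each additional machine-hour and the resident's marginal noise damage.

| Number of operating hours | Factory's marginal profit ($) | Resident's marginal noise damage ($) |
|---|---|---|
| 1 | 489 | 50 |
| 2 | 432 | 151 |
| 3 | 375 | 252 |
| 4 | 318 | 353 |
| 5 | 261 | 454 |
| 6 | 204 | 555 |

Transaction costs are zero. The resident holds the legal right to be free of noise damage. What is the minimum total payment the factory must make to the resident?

$453

Efficient level: marginal profit ≥ marginal noise damage through level 3, so k* = 3.
With the resident holding the right, the factory must at least compensate total damage at k*: 50 + 151 + 252 = 453.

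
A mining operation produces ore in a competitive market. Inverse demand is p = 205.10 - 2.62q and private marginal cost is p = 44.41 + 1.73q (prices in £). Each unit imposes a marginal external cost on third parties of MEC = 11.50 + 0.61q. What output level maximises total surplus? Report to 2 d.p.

Social marginal cost = private MC + MEC = 55.91 + 2.34q.
Set SMC = demand: 55.91 + 2.34q = 205.10 - 2.62q → q* = 30.0786.

q* = 30.08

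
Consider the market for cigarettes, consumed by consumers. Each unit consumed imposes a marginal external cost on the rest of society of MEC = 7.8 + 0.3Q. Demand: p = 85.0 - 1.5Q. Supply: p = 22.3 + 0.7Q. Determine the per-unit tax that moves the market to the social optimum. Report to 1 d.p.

Social marginal benefit = demand − MEC = 77.2 - 1.8Q.
Set SMB = MC: 77.2 - 1.8Q = 22.3 + 0.7Q → Q* = 21.9600.
The Pigouvian tax equals MEC at Q*: 7.8 + 0.3×21.9600 = 14.3880.

tax = 14.4 per unit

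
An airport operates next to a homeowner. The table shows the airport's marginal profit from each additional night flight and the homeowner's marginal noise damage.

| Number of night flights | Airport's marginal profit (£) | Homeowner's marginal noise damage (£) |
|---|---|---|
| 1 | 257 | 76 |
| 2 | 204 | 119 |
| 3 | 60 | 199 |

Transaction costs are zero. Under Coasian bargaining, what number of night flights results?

Bargaining reaches the level where marginal profit last exceeds marginal noise damage.
That holds through level 2 (204 ≥ 119) but not at 3 (60 < 199).

2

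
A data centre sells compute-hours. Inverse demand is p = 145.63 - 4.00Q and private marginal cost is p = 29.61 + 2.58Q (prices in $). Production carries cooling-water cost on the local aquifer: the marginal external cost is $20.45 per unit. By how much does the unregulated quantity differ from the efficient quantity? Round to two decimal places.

Market equilibrium (private): 29.61 + 2.58Q = 145.63 - 4.00Q → Q_m = 17.6322.
Social marginal cost = private MC + MEC = 50.06 + 2.58Q.
Set SMC = demand: 50.06 + 2.58Q = 145.63 - 4.00Q → Q* = 14.5243.
Gap = |17.6322 − 14.5243| = 3.1079.

3.11 units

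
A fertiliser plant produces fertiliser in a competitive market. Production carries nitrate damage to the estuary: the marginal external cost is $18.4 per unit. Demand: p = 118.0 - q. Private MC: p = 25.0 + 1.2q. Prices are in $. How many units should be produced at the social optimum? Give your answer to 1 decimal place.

Social marginal cost = private MC + MEC = 43.4 + 1.2q.
Set SMC = demand: 43.4 + 1.2q = 118.0 - q → q* = 33.9091.

q* = 33.9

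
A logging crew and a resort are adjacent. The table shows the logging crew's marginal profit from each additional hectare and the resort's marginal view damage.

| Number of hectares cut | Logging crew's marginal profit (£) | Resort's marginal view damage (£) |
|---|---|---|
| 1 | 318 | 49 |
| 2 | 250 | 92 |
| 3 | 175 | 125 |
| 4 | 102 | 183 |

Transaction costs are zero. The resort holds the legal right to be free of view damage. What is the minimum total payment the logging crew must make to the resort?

Efficient level: marginal profit ≥ marginal view damage through level 3, so k* = 3.
With the resort holding the right, the logging crew must at least compensate total damage at k*: 49 + 92 + 125 = 266.

£266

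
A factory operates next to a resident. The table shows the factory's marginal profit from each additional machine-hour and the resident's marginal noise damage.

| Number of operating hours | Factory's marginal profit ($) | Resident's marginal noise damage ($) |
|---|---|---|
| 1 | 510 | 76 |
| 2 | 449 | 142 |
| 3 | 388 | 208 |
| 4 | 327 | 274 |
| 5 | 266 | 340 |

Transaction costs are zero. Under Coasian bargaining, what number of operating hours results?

4

Bargaining reaches the level where marginal profit last exceeds marginal noise damage.
That holds through level 4 (327 ≥ 274) but not at 5 (266 < 340).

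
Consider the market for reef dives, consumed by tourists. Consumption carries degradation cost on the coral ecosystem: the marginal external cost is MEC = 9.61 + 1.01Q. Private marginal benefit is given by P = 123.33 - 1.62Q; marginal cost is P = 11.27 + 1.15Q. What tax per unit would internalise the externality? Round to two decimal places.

tax = 36.98 per unit

Social marginal benefit = demand − MEC = 113.72 - 2.63Q.
Set SMB = MC: 113.72 - 2.63Q = 11.27 + 1.15Q → Q* = 27.1032.
The Pigouvian tax equals MEC at Q*: 9.61 + 1.01×27.1032 = 36.9842.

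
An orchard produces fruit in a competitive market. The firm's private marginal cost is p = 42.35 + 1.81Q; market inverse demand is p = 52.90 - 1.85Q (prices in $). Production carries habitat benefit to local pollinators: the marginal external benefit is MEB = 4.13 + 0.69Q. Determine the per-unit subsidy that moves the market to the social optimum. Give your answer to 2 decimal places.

Social marginal cost = private MC − MEB = 38.22 + 1.12Q.
Set SMC = demand: 38.22 + 1.12Q = 52.90 - 1.85Q → Q* = 4.9428.
The Pigouvian subsidy equals MEB at Q*: 4.13 + 0.69×4.9428 = 7.5405.

subsidy = $7.54 per unit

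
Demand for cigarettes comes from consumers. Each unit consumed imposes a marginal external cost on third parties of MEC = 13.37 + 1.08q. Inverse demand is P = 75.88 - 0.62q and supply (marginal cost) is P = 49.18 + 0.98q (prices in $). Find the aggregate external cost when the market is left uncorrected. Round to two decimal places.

Market equilibrium (private): 49.18 + 0.98q = 75.88 - 0.62q → q_m = 16.6875.
Total external cost = ∫₀^{q_m} (13.37 + 1.08q) dq = 13.37×16.6875 + ½×1.08×16.6875² = 373.4871.

$373.49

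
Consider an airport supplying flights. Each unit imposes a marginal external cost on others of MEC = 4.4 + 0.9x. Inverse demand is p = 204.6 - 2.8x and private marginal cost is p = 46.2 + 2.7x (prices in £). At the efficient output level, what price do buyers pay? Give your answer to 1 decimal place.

Social marginal cost = private MC + MEC = 50.6 + 3.6x.
Set SMC = demand: 50.6 + 3.6x = 204.6 - 2.8x → x* = 24.0625.
Consumer price on the demand curve at x*: 204.6 − 2.8×24.0625 = 137.2250.

P = £137.2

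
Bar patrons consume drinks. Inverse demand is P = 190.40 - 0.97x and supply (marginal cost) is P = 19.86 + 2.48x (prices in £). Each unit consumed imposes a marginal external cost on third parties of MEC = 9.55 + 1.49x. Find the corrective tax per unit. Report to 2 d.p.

Social marginal benefit = demand − MEC = 180.85 - 2.46x.
Set SMB = MC: 180.85 - 2.46x = 19.86 + 2.48x → x* = 32.5891.
The Pigouvian tax equals MEC at x*: 9.55 + 1.49×32.5891 = 58.1078.

tax = £58.11 per unit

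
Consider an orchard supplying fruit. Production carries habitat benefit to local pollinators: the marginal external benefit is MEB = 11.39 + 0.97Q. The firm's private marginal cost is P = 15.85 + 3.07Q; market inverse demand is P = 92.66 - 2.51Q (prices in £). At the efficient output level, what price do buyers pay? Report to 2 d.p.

P = £44.64

Social marginal cost = private MC − MEB = 4.46 + 2.10Q.
Set SMC = demand: 4.46 + 2.10Q = 92.66 - 2.51Q → Q* = 19.1323.
Consumer price on the demand curve at Q*: 92.66 − 2.51×19.1323 = 44.6379.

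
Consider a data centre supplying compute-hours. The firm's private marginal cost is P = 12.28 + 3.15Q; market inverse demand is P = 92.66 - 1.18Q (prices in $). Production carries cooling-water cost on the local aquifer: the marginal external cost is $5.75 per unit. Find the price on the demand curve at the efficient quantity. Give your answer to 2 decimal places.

P = $72.32

Social marginal cost = private MC + MEC = 18.03 + 3.15Q.
Set SMC = demand: 18.03 + 3.15Q = 92.66 - 1.18Q → Q* = 17.2356.
Consumer price on the demand curve at Q*: 92.66 − 1.18×17.2356 = 72.3220.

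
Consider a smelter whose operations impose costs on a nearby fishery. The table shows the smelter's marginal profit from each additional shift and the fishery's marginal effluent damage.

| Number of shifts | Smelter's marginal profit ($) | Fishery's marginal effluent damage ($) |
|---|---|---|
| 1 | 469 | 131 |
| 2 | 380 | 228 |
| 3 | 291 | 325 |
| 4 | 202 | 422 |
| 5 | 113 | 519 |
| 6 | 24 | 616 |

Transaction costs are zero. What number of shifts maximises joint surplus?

2

Bargaining reaches the level where marginal profit last exceeds marginal effluent damage.
That holds through level 2 (380 ≥ 228) but not at 3 (291 < 325).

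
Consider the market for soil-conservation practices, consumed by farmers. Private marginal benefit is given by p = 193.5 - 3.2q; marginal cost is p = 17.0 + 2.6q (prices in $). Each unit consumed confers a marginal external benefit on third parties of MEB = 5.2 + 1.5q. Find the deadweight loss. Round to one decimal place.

DWL = $300.6

Market equilibrium (private): 17.0 + 2.6q = 193.5 - 3.2q → q_m = 30.4310.
Social marginal benefit = demand + MEB = 198.7 - 1.7q.
Set SMB = MC: 198.7 - 1.7q = 17.0 + 2.6q → q* = 42.2558.
Between q* and q_m the wedge SMB − MC runs linearly from 0 to MEB(q_m), so the loss is a triangle.
DWL = ½ × 11.8248 × 50.8466 = 300.6254.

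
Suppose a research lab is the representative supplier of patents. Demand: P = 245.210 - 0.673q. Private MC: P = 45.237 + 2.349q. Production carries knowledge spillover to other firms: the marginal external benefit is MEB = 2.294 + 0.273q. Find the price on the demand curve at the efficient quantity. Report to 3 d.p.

P = 195.692

Social marginal cost = private MC − MEB = 42.943 + 2.076q.
Set SMC = demand: 42.943 + 2.076q = 245.210 - 0.673q → q* = 73.5784.
Consumer price on the demand curve at q*: 245.210 − 0.673×73.5784 = 195.6917.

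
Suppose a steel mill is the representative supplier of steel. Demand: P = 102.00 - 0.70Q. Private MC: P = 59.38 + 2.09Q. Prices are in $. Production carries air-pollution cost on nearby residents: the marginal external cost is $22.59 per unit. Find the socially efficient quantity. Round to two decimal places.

Q* = 7.18

Social marginal cost = private MC + MEC = 81.97 + 2.09Q.
Set SMC = demand: 81.97 + 2.09Q = 102.00 - 0.70Q → Q* = 7.1792.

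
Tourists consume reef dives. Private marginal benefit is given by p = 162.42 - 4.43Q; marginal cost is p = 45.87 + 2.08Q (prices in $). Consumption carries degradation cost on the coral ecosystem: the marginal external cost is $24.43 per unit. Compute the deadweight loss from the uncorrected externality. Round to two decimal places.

Market equilibrium (private): 45.87 + 2.08Q = 162.42 - 4.43Q → Q_m = 17.9032.
Social marginal benefit = demand − MEC = 137.99 - 4.43Q.
Set SMB = MC: 137.99 - 4.43Q = 45.87 + 2.08Q → Q* = 14.1505.
Between Q* and Q_m the wedge MC − SMB runs linearly from 0 to MEC(Q_m), so the loss is a triangle.
DWL = ½ × 3.7527 × 24.4300 = 45.8392.

DWL = $45.84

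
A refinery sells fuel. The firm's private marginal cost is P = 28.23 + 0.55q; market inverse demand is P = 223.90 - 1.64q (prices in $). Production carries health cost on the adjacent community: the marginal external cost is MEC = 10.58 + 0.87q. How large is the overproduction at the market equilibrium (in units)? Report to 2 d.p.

Market equilibrium (private): 28.23 + 0.55q = 223.90 - 1.64q → q_m = 89.3470.
Social marginal cost = private MC + MEC = 38.81 + 1.42q.
Set SMC = demand: 38.81 + 1.42q = 223.90 - 1.64q → q* = 60.4869.
Gap = |89.3470 − 60.4869| = 28.8601.

28.86 units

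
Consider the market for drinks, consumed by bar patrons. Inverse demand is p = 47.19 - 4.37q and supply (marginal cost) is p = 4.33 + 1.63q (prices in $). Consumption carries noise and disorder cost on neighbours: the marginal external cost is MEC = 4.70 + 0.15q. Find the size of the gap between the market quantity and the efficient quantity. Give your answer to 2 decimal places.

Market equilibrium (private): 4.33 + 1.63q = 47.19 - 4.37q → q_m = 7.1433.
Social marginal benefit = demand − MEC = 42.49 - 4.52q.
Set SMB = MC: 42.49 - 4.52q = 4.33 + 1.63q → q* = 6.2049.
Gap = |7.1433 − 6.2049| = 0.9384.

0.94 units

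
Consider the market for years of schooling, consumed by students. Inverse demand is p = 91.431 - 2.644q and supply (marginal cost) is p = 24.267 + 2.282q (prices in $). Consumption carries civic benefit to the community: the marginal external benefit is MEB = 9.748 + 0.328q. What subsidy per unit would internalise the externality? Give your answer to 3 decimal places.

subsidy = $15.235 per unit

Social marginal benefit = demand + MEB = 101.179 - 2.316q.
Set SMB = MC: 101.179 - 2.316q = 24.267 + 2.282q → q* = 16.7273.
The Pigouvian subsidy equals MEB at q*: 9.748 + 0.328×16.7273 = 15.2346.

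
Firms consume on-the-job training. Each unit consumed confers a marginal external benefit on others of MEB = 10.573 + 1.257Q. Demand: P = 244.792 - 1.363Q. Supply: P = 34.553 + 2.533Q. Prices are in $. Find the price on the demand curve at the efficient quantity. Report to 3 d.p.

P = $130.746

Social marginal benefit = demand + MEB = 255.365 - 0.106Q.
Set SMB = MC: 255.365 - 0.106Q = 34.553 + 2.533Q → Q* = 83.6726.
Consumer price on the demand curve at Q*: 244.792 − 1.363×83.6726 = 130.7462.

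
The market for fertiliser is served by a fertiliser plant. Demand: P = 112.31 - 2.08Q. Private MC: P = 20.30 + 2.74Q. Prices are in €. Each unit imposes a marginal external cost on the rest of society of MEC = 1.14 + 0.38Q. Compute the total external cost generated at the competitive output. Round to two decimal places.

Market equilibrium (private): 20.30 + 2.74Q = 112.31 - 2.08Q → Q_m = 19.0892.
Total external cost = ∫₀^{Q_m} (1.14 + 0.38Q) dQ = 1.14×19.0892 + ½×0.38×19.0892² = 90.9972.

€91.00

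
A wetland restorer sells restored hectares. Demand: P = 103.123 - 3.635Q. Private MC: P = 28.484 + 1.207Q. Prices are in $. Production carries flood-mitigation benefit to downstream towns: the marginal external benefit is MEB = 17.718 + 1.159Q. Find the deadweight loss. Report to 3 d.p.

Market equilibrium (private): 28.484 + 1.207Q = 103.123 - 3.635Q → Q_m = 15.4149.
Social marginal cost = private MC − MEB = 10.766 + 0.048Q.
Set SMC = demand: 10.766 + 0.048Q = 103.123 - 3.635Q → Q* = 25.0766.
The welfare-loss triangle has base |Q_m − Q*| and height MEB(Q_m) (the vertical gap between SMC and demand is zero at Q* and MEB at Q_m).
DWL = ½ × 9.6617 × 35.5839 = 171.9005.

DWL = $171.900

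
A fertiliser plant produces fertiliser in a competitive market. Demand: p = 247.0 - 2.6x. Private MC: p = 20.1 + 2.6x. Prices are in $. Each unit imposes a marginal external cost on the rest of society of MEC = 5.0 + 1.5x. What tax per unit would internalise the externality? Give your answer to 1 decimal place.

Social marginal cost = private MC + MEC = 25.1 + 4.1x.
Set SMC = demand: 25.1 + 4.1x = 247.0 - 2.6x → x* = 33.1194.
The Pigouvian tax equals MEC at x*: 5.0 + 1.5×33.1194 = 54.6791.

tax = $54.7 per unit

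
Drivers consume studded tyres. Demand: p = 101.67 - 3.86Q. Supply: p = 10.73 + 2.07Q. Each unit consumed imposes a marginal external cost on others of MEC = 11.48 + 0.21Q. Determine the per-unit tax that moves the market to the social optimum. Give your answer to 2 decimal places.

tax = 14.20 per unit

Social marginal benefit = demand − MEC = 90.19 - 4.07Q.
Set SMB = MC: 90.19 - 4.07Q = 10.73 + 2.07Q → Q* = 12.9414.
The Pigouvian tax equals MEC at Q*: 11.48 + 0.21×12.9414 = 14.1977.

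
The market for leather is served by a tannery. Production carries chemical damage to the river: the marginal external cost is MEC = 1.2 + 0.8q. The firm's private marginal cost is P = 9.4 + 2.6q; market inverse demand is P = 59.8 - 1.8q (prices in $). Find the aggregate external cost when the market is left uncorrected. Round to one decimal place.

Market equilibrium (private): 9.4 + 2.6q = 59.8 - 1.8q → q_m = 11.4545.
Total external cost = ∫₀^{q_m} (1.2 + 0.8q) dq = 1.2×11.4545 + ½×0.8×11.4545² = 66.2276.

$66.2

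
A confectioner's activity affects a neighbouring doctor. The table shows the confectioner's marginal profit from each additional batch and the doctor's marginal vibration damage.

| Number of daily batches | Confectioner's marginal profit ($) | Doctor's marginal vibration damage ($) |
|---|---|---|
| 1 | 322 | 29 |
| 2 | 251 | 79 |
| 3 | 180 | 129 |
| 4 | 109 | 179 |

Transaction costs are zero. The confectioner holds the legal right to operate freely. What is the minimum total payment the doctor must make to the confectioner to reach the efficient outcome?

Left alone the confectioner would choose level 4 (marginal profit stays positive).
Efficient level: k* = 3 (marginal profit ≥ marginal vibration damage through 3).
The doctor must at least cover the confectioner's forgone profit from cutting 4→3: 109 = 109.

$109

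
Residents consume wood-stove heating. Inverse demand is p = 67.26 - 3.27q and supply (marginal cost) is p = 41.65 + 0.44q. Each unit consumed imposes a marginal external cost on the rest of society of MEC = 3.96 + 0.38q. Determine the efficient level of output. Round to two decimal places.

Social marginal benefit = demand − MEC = 63.30 - 3.65q.
Set SMB = MC: 63.30 - 3.65q = 41.65 + 0.44q → q* = 5.2934.

q* = 5.29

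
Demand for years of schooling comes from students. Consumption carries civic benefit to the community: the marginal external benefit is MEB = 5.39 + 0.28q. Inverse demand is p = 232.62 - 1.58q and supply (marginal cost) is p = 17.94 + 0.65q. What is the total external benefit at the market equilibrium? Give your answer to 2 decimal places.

Market equilibrium (private): 17.94 + 0.65q = 232.62 - 1.58q → q_m = 96.2691.
Total external benefit = ∫₀^{q_m} (5.39 + 0.28q) dq = 5.39×96.2691 + ½×0.28×96.2691² = 1816.3740.

1816.37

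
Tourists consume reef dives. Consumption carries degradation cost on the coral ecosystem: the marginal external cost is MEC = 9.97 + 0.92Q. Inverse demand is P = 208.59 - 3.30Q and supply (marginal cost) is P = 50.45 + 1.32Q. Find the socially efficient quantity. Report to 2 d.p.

Social marginal benefit = demand − MEC = 198.62 - 4.22Q.
Set SMB = MC: 198.62 - 4.22Q = 50.45 + 1.32Q → Q* = 26.7455.

Q* = 26.75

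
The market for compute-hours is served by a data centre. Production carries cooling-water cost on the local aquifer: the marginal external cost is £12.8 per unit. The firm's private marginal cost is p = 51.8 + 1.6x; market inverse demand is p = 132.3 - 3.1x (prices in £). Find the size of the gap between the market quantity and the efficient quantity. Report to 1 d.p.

Market equilibrium (private): 51.8 + 1.6x = 132.3 - 3.1x → x_m = 17.1277.
Social marginal cost = private MC + MEC = 64.6 + 1.6x.
Set SMC = demand: 64.6 + 1.6x = 132.3 - 3.1x → x* = 14.4043.
Gap = |17.1277 − 14.4043| = 2.7234.

2.7 units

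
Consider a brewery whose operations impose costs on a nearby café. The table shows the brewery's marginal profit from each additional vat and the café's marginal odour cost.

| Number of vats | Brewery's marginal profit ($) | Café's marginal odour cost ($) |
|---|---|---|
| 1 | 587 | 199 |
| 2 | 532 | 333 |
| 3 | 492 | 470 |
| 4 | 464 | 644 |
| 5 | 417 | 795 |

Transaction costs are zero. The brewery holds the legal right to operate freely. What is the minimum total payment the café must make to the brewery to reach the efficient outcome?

Left alone the brewery would choose level 5 (marginal profit stays positive).
Efficient level: k* = 3 (marginal profit ≥ marginal odour cost through 3).
The café must at least cover the brewery's forgone profit from cutting 5→3: 464 + 417 = 881.

$881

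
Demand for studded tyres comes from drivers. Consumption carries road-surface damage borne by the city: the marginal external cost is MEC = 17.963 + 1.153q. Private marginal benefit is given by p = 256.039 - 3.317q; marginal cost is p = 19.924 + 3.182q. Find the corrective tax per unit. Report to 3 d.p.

tax = 50.834 per unit

Social marginal benefit = demand − MEC = 238.076 - 4.470q.
Set SMB = MC: 238.076 - 4.470q = 19.924 + 3.182q → q* = 28.5091.
The Pigouvian tax equals MEC at q*: 17.963 + 1.153×28.5091 = 50.8340.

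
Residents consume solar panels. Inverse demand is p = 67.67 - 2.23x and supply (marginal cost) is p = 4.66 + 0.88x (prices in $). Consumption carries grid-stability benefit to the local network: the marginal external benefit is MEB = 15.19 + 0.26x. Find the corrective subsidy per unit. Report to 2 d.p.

subsidy = $22.32 per unit

Social marginal benefit = demand + MEB = 82.86 - 1.97x.
Set SMB = MC: 82.86 - 1.97x = 4.66 + 0.88x → x* = 27.4386.
The Pigouvian subsidy equals MEB at x*: 15.19 + 0.26×27.4386 = 22.3240.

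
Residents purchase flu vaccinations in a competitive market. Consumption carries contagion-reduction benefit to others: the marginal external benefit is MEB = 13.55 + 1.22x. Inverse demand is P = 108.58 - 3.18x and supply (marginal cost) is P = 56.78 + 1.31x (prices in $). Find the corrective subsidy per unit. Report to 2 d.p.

Social marginal benefit = demand + MEB = 122.13 - 1.96x.
Set SMB = MC: 122.13 - 1.96x = 56.78 + 1.31x → x* = 19.9847.
The Pigouvian subsidy equals MEB at x*: 13.55 + 1.22×19.9847 = 37.9313.

subsidy = $37.93 per unit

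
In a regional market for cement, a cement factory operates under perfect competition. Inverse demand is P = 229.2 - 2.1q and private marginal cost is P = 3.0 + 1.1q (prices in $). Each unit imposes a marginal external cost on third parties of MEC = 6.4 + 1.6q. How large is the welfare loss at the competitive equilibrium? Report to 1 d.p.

Market equilibrium (private): 3.0 + 1.1q = 229.2 - 2.1q → q_m = 70.6875.
Social marginal cost = private MC + MEC = 9.4 + 2.7q.
Set SMC = demand: 9.4 + 2.7q = 229.2 - 2.1q → q* = 45.7917.
The welfare-loss triangle has base |q_m − q*| and height MEC(q_m) (the vertical gap between SMC and demand is zero at q* and MEC at q_m).
DWL = ½ × 24.8958 × 119.5000 = 1487.5241.

DWL = $1487.5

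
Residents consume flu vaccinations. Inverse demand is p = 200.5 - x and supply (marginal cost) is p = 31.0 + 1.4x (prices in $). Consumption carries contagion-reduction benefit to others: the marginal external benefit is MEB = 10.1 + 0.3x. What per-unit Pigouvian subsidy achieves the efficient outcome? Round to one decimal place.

subsidy = $35.8 per unit

Social marginal benefit = demand + MEB = 210.6 - 0.7x.
Set SMB = MC: 210.6 - 0.7x = 31.0 + 1.4x → x* = 85.5238.
The Pigouvian subsidy equals MEB at x*: 10.1 + 0.3×85.5238 = 35.7571.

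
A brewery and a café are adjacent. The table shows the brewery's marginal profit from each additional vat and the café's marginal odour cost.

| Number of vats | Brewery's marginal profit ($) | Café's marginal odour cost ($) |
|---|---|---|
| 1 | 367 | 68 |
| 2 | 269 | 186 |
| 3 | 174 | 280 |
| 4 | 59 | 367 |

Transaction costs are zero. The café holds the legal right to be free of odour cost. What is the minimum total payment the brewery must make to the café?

$254

Efficient level: marginal profit ≥ marginal odour cost through level 2, so k* = 2.
With the café holding the right, the brewery must at least compensate total damage at k*: 68 + 186 = 254.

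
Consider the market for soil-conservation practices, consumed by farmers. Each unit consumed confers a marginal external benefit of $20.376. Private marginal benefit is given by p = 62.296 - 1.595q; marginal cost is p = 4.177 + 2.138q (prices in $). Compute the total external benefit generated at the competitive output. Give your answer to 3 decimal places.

Market equilibrium (private): 4.177 + 2.138q = 62.296 - 1.595q → q_m = 15.5690.
Total external benefit = MEB × q_m = 20.376 × 15.5690 = 317.2339.

$317.234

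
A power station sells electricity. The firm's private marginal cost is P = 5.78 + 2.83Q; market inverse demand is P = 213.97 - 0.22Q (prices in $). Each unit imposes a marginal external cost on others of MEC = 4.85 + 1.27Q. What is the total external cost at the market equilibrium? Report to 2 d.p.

Market equilibrium (private): 5.78 + 2.83Q = 213.97 - 0.22Q → Q_m = 68.2590.
Total external cost = ∫₀^{Q_m} (4.85 + 1.27Q) dQ = 4.85×68.2590 + ½×1.27×68.2590² = 3289.7060.

$3289.71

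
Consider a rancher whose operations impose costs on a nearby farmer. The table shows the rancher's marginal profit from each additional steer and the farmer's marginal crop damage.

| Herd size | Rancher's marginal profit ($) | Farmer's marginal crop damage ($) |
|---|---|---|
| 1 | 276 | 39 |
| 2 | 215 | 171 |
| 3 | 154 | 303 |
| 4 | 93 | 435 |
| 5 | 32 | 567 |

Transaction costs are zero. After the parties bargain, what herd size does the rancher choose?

Bargaining reaches the level where marginal profit last exceeds marginal crop damage.
That holds through level 2 (215 ≥ 171) but not at 3 (154 < 303).

2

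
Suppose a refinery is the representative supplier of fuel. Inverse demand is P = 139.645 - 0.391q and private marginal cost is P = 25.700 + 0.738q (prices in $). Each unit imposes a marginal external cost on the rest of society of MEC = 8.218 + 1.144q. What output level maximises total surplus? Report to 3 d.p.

q* = 46.514

Social marginal cost = private MC + MEC = 33.918 + 1.882q.
Set SMC = demand: 33.918 + 1.882q = 139.645 - 0.391q → q* = 46.5143.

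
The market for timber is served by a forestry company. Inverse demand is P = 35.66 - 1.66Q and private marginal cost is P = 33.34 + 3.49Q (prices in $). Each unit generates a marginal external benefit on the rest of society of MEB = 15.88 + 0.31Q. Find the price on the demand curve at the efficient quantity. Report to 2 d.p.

Social marginal cost = private MC − MEB = 17.46 + 3.18Q.
Set SMC = demand: 17.46 + 3.18Q = 35.66 - 1.66Q → Q* = 3.7603.
Consumer price on the demand curve at Q*: 35.66 − 1.66×3.7603 = 29.4179.

P = $29.42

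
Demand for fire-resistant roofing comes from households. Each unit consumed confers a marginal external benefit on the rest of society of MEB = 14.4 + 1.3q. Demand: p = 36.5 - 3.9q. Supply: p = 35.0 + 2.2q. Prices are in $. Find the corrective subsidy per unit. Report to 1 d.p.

subsidy = $18.7 per unit

Social marginal benefit = demand + MEB = 50.9 - 2.6q.
Set SMB = MC: 50.9 - 2.6q = 35.0 + 2.2q → q* = 3.3125.
The Pigouvian subsidy equals MEB at q*: 14.4 + 1.3×3.3125 = 18.7063.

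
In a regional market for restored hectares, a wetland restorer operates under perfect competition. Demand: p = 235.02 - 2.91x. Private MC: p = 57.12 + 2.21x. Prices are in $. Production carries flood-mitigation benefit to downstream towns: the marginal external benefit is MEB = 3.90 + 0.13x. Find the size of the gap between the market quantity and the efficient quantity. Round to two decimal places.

Market equilibrium (private): 57.12 + 2.21x = 235.02 - 2.91x → x_m = 34.7461.
Social marginal cost = private MC − MEB = 53.22 + 2.08x.
Set SMC = demand: 53.22 + 2.08x = 235.02 - 2.91x → x* = 36.4329.
Gap = |34.7461 − 36.4329| = 1.6868.

1.69 units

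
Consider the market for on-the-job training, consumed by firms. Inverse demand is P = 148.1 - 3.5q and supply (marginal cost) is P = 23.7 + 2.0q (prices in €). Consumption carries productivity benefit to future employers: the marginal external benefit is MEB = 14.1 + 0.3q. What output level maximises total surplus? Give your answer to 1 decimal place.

Social marginal benefit = demand + MEB = 162.2 - 3.2q.
Set SMB = MC: 162.2 - 3.2q = 23.7 + 2.0q → q* = 26.6346.

q* = 26.6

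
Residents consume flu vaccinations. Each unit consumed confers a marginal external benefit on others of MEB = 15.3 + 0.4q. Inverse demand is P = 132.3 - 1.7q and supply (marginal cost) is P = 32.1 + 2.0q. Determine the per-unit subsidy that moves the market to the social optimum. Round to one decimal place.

Social marginal benefit = demand + MEB = 147.6 - 1.3q.
Set SMB = MC: 147.6 - 1.3q = 32.1 + 2.0q → q* = 35.0000.
The Pigouvian subsidy equals MEB at q*: 15.3 + 0.4×35.0000 = 29.3000.

subsidy = 29.3 per unit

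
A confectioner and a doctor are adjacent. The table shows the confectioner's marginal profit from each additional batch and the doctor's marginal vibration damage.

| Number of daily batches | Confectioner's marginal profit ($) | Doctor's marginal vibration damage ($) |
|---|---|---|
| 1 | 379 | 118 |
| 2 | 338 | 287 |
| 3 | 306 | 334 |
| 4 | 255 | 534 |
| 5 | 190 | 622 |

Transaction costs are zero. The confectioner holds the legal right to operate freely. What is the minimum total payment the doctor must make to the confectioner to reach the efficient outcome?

Left alone the confectioner would choose level 5 (marginal profit stays positive).
Efficient level: k* = 2 (marginal profit ≥ marginal vibration damage through 2).
The doctor must at least cover the confectioner's forgone profit from cutting 5→2: 306 + 255 + 190 = 751.

$751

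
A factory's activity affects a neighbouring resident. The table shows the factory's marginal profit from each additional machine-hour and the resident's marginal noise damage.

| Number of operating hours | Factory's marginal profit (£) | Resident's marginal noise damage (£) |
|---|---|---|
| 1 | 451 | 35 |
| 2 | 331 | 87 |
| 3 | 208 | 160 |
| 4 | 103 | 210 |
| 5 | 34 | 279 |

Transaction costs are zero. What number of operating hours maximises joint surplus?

3

Bargaining reaches the level where marginal profit last exceeds marginal noise damage.
That holds through level 3 (208 ≥ 160) but not at 4 (103 < 210).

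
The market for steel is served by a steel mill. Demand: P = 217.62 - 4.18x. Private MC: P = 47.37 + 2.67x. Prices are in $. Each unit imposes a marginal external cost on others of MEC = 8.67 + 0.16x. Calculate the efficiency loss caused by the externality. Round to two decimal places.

Market equilibrium (private): 47.37 + 2.67x = 217.62 - 4.18x → x_m = 24.8540.
Social marginal cost = private MC + MEC = 56.04 + 2.83x.
Set SMC = demand: 56.04 + 2.83x = 217.62 - 4.18x → x* = 23.0499.
The welfare-loss triangle has base |x_m − x*| and height MEC(x_m) (the vertical gap between SMC and demand is zero at x* and MEC at x_m).
DWL = ½ × 1.8041 × 12.6466 = 11.4079.

DWL = $11.41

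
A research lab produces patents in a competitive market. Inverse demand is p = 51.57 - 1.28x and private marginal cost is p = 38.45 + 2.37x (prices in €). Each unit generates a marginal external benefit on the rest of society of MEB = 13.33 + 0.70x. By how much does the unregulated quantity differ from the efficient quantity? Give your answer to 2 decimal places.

5.37 units

Market equilibrium (private): 38.45 + 2.37x = 51.57 - 1.28x → x_m = 3.5945.
Social marginal cost = private MC − MEB = 25.12 + 1.67x.
Set SMC = demand: 25.12 + 1.67x = 51.57 - 1.28x → x* = 8.9661.
Gap = |3.5945 − 8.9661| = 5.3716.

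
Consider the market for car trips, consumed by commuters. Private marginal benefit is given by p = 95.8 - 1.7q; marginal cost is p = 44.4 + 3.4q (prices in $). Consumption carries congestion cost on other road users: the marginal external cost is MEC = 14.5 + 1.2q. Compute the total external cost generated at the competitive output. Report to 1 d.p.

$207.1

Market equilibrium (private): 44.4 + 3.4q = 95.8 - 1.7q → q_m = 10.0784.
Total external cost = ∫₀^{q_m} (14.5 + 1.2q) dq = 14.5×10.0784 + ½×1.2×10.0784² = 207.0813.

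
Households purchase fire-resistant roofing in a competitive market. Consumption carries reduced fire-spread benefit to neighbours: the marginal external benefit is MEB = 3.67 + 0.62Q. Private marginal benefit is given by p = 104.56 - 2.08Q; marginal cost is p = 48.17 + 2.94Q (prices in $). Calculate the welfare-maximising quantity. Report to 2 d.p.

Social marginal benefit = demand + MEB = 108.23 - 1.46Q.
Set SMB = MC: 108.23 - 1.46Q = 48.17 + 2.94Q → Q* = 13.6500.

Q* = 13.65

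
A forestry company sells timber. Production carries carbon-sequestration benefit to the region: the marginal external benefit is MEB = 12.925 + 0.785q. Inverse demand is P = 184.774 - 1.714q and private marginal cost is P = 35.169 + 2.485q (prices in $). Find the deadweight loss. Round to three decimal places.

Market equilibrium (private): 35.169 + 2.485q = 184.774 - 1.714q → q_m = 35.6287.
Social marginal cost = private MC − MEB = 22.244 + 1.700q.
Set SMC = demand: 22.244 + 1.700q = 184.774 - 1.714q → q* = 47.6069.
The welfare-loss triangle has base |q_m − q*| and height MEB(q_m) (the vertical gap between SMC and demand is zero at q* and MEB at q_m).
DWL = ½ × 11.9782 × 40.8935 = 244.9153.

DWL = $244.915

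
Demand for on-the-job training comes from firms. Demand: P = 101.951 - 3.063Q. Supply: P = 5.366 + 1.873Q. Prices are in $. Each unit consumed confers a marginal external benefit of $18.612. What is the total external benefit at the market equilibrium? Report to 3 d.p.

Market equilibrium (private): 5.366 + 1.873Q = 101.951 - 3.063Q → Q_m = 19.5675.
Total external benefit = MEB × Q_m = 18.612 × 19.5675 = 364.1903.

$364.190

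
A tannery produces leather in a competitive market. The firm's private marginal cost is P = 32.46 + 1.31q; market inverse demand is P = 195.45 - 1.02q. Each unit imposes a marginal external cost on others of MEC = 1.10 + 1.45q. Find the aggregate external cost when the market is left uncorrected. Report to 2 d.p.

3624.66

Market equilibrium (private): 32.46 + 1.31q = 195.45 - 1.02q → q_m = 69.9528.
Total external cost = ∫₀^{q_m} (1.10 + 1.45q) dq = 1.10×69.9528 + ½×1.45×69.9528² = 3624.6589.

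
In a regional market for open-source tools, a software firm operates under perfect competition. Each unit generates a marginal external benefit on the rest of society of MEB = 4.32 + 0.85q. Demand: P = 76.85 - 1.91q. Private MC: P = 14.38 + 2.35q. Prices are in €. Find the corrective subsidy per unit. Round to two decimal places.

subsidy = €20.97 per unit

Social marginal cost = private MC − MEB = 10.06 + 1.50q.
Set SMC = demand: 10.06 + 1.50q = 76.85 - 1.91q → q* = 19.5865.
The Pigouvian subsidy equals MEB at q*: 4.32 + 0.85×19.5865 = 20.9685.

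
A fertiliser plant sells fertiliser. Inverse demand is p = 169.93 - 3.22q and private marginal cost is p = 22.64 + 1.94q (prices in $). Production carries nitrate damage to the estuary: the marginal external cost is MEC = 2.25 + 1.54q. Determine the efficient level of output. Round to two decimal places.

q* = 21.65

Social marginal cost = private MC + MEC = 24.89 + 3.48q.
Set SMC = demand: 24.89 + 3.48q = 169.93 - 3.22q → q* = 21.6478.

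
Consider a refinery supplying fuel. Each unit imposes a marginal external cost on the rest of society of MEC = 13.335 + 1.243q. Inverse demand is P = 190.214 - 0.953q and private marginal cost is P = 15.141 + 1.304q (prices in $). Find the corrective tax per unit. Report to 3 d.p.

Social marginal cost = private MC + MEC = 28.476 + 2.547q.
Set SMC = demand: 28.476 + 2.547q = 190.214 - 0.953q → q* = 46.2109.
The Pigouvian tax equals MEC at q*: 13.335 + 1.243×46.2109 = 70.7751.

tax = $70.775 per unit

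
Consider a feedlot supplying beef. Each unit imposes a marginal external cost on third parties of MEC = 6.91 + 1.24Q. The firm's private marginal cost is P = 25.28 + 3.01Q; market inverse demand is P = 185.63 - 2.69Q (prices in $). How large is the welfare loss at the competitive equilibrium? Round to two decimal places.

Market equilibrium (private): 25.28 + 3.01Q = 185.63 - 2.69Q → Q_m = 28.1316.
Social marginal cost = private MC + MEC = 32.19 + 4.25Q.
Set SMC = demand: 32.19 + 4.25Q = 185.63 - 2.69Q → Q* = 22.1095.
Height of the DWL triangle at Q_m is SMC(Q_m) − demand(Q_m) = MEC(Q_m) = 41.7932.
DWL = ½ × 6.0221 × 41.7932 = 125.8414.

DWL = $125.84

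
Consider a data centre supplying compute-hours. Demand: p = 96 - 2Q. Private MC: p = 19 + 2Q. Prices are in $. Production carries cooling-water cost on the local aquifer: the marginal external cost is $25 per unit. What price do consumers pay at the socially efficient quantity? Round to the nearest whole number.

P = $70

Social marginal cost = private MC + MEC = 44 + 2Q.
Set SMC = demand: 44 + 2Q = 96 - 2Q → Q* = 13.0000.
Consumer price on the demand curve at Q*: 96 − 2×13.0000 = 70.0000.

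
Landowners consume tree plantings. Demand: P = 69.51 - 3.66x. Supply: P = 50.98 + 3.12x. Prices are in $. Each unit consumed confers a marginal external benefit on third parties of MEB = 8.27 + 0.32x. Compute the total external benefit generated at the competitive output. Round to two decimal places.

Market equilibrium (private): 50.98 + 3.12x = 69.51 - 3.66x → x_m = 2.7330.
Total external benefit = ∫₀^{x_m} (8.27 + 0.32x) dx = 8.27×2.7330 + ½×0.32×2.7330² = 23.7970.

$23.80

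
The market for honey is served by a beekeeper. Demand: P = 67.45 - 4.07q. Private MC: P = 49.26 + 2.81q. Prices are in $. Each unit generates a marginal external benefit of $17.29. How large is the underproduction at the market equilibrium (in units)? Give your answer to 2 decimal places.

2.51 units

Market equilibrium (private): 49.26 + 2.81q = 67.45 - 4.07q → q_m = 2.6439.
Social marginal cost = private MC − MEB = 31.97 + 2.81q.
Set SMC = demand: 31.97 + 2.81q = 67.45 - 4.07q → q* = 5.1570.
Gap = |2.6439 − 5.1570| = 2.5131.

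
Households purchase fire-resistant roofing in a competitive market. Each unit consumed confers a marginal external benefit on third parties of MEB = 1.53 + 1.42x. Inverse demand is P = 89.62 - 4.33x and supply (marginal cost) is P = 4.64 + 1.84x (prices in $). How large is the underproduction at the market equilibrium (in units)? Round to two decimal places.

Market equilibrium (private): 4.64 + 1.84x = 89.62 - 4.33x → x_m = 13.7731.
Social marginal benefit = demand + MEB = 91.15 - 2.91x.
Set SMB = MC: 91.15 - 2.91x = 4.64 + 1.84x → x* = 18.2126.
Gap = |13.7731 − 18.2126| = 4.4395.

4.44 units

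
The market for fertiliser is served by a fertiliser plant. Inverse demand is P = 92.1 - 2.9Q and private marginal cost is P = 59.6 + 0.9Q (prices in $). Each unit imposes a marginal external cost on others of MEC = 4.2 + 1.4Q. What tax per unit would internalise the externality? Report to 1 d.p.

Social marginal cost = private MC + MEC = 63.8 + 2.3Q.
Set SMC = demand: 63.8 + 2.3Q = 92.1 - 2.9Q → Q* = 5.4423.
The Pigouvian tax equals MEC at Q*: 4.2 + 1.4×5.4423 = 11.8192.

tax = $11.8 per unit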